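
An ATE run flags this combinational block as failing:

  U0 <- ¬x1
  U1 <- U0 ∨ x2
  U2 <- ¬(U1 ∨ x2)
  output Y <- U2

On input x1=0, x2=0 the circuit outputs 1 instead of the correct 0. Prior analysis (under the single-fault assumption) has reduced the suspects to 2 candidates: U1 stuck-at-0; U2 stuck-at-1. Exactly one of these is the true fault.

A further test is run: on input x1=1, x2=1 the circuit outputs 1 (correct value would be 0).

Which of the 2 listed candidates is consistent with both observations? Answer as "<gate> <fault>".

Evaluate each candidate on input x1=1, x2=1:
  U1 stuck-at-0: U0=0, U1=0 [stuck-at-0], U2=0 → 0 — eliminated
  U2 stuck-at-1: U0=0, U1=1, U2=1 [stuck-at-1] → 1 — matches
Only U2 stuck-at-1 reproduces the observed 1.

U2 stuck-at-1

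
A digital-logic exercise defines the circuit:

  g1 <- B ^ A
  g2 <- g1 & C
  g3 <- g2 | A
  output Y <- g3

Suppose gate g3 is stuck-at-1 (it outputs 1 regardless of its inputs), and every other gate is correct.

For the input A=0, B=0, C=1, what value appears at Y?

Propagate with g3 forced: g1=0, g2=0, g3=1 [stuck-at-1].
So Y = 1. (Without the fault it would be 0.)

1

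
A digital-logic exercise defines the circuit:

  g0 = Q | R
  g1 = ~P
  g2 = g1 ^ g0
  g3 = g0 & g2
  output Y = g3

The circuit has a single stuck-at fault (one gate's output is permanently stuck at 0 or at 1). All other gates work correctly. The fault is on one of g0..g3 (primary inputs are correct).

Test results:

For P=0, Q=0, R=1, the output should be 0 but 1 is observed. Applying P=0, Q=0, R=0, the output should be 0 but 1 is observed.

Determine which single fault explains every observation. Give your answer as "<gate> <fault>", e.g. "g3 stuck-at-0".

Fault-free values for test 1 (P=0, Q=0, R=1): g0=1, g1=1, g2=0, g3=0, giving Y=0. Observed 1.
Test 1: faults giving observed 1 are {g1 stuck-at-0, g2 stuck-at-1, g3 stuck-at-1}.
Test 2 (P=0, Q=0, R=0): fault-free g0=0, g1=1, g2=1, g3=0 → 0; observed 1. Eliminates g1 stuck-at-0, g2 stuck-at-1.
Only g3 stuck-at-1 is consistent with every test.

g3 stuck-at-1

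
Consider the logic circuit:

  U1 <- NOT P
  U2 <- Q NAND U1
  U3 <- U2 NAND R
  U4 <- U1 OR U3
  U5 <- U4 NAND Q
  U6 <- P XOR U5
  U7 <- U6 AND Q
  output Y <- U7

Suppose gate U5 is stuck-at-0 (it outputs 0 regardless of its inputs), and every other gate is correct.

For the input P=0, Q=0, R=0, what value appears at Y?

0

Propagate with U5 forced: U1=1, U2=1, U3=1, U4=1, U5=0 [stuck-at-0], U6=0, U7=0.
So Y = 0. (Same as the fault-free value — the fault is masked on this input.)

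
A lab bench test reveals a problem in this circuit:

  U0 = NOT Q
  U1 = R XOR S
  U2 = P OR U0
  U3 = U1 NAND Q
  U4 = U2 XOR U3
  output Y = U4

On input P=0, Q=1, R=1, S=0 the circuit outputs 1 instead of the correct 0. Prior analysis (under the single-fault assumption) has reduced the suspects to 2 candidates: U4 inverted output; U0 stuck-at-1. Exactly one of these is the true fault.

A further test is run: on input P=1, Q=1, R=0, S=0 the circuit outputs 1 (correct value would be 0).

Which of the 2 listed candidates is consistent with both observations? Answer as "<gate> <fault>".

U4 inverted output

Evaluate each candidate on input P=1, Q=1, R=0, S=0:
  U4 inverted output: U0=0, U1=0, U2=1, U3=1, U4=1 [inverted output] → 1 — matches
  U0 stuck-at-1: U0=1 [stuck-at-1], U1=0, U2=1, U3=1, U4=0 → 0 — eliminated
Only U4 inverted output reproduces the observed 1.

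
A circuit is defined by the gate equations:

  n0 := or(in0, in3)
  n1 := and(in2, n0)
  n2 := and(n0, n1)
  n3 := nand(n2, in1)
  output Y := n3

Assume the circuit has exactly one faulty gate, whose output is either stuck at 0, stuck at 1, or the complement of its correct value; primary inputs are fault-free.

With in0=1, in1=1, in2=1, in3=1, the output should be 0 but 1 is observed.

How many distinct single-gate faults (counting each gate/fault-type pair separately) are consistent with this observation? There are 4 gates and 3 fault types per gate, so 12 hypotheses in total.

8

Fault-free: n0=1, n1=1, n2=1, n3=0 → 0. Observed 1.
  n0 stuck-at-0: output 1 ✓
  n0 stuck-at-1: output 0 ✗
  n0 inverted output: output 1 ✓
  n1 stuck-at-0: output 1 ✓
  n1 stuck-at-1: output 0 ✗
  n1 inverted output: output 1 ✓
  n2 stuck-at-0: output 1 ✓
  n2 stuck-at-1: output 0 ✗
  n2 inverted output: output 1 ✓
  n3 stuck-at-0: output 0 ✗
  n3 stuck-at-1: output 1 ✓
  n3 inverted output: output 1 ✓
Consistent faults: {n0 stuck-at-0, n0 inverted output, n1 stuck-at-0, n1 inverted output, n2 stuck-at-0, n2 inverted output, n3 stuck-at-1, n3 inverted output} — 8 in all.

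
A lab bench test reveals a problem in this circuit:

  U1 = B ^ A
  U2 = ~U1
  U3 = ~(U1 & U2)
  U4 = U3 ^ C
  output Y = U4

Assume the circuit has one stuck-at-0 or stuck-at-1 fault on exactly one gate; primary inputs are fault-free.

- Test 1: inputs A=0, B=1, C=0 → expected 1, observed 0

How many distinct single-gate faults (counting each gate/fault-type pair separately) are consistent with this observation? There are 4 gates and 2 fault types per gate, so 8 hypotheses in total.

3

Fault-free: U1=1, U2=0, U3=1, U4=1 → 1. Observed 0.
  U1 stuck-at-0: output 1 ✗
  U1 stuck-at-1: output 1 ✗
  U2 stuck-at-0: output 1 ✗
  U2 stuck-at-1: output 0 ✓
  U3 stuck-at-0: output 0 ✓
  U3 stuck-at-1: output 1 ✗
  U4 stuck-at-0: output 0 ✓
  U4 stuck-at-1: output 1 ✗
Consistent faults: {U2 stuck-at-1, U3 stuck-at-0, U4 stuck-at-0} — 3 in all.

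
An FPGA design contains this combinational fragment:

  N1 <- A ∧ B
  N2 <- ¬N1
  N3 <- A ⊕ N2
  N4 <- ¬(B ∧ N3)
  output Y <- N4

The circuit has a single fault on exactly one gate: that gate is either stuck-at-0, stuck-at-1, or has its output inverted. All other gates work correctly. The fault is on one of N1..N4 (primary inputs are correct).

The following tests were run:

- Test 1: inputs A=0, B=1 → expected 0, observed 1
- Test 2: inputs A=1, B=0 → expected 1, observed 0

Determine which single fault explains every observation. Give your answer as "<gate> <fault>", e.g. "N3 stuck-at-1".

Fault-free values for test 1 (A=0, B=1): N1=0, N2=1, N3=1, N4=0, giving Y=0. Observed 1.
Test 1: faults giving observed 1 are {N1 stuck-at-1, N1 inverted output, N2 stuck-at-0, N2 inverted output, N3 stuck-at-0, N3 inverted output, N4 stuck-at-1, N4 inverted output}.
Test 2 (A=1, B=0): fault-free N1=0, N2=1, N3=0, N4=1 → 1; observed 0. Eliminates N1 stuck-at-1, N1 inverted output, N2 stuck-at-0, N2 inverted output, N3 stuck-at-0, N3 inverted output, N4 stuck-at-1.
Only N4 inverted output is consistent with every test.

N4 inverted output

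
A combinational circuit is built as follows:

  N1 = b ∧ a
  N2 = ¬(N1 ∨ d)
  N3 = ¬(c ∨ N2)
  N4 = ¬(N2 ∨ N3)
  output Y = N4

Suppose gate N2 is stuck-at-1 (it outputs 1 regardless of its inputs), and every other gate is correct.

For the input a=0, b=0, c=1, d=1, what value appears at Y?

0

Propagate with N2 forced: N1=0, N2=1 [stuck-at-1], N3=0, N4=0.
So Y = 0. (Without the fault it would be 1.)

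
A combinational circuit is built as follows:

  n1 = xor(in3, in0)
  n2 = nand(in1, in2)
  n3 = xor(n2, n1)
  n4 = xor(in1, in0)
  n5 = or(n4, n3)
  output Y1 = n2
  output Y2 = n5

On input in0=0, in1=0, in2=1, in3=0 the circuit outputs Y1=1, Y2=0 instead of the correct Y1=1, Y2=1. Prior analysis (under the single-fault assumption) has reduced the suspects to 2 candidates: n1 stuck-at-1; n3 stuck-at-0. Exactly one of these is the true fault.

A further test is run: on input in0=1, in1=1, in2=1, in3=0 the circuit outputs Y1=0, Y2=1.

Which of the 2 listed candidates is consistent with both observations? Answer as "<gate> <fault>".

Evaluate each candidate on input in0=1, in1=1, in2=1, in3=0:
  n1 stuck-at-1: n1=1 [stuck-at-1], n2=0, n3=1, n4=0, n5=1 → Y1=0, Y2=1 — matches
  n3 stuck-at-0: n1=1, n2=0, n3=0 [stuck-at-0], n4=0, n5=0 → Y1=0, Y2=0 — eliminated
Only n1 stuck-at-1 reproduces the observed Y1=0, Y2=1.

n1 stuck-at-1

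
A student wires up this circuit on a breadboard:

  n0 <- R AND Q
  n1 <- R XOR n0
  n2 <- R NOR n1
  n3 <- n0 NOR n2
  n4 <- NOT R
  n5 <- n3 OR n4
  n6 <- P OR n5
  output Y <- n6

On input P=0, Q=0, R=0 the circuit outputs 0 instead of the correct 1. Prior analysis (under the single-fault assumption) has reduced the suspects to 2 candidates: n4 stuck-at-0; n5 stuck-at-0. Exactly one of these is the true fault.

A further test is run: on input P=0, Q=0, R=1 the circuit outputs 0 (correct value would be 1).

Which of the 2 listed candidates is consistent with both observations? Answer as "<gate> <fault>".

n5 stuck-at-0

Evaluate each candidate on input P=0, Q=0, R=1:
  n4 stuck-at-0: n0=0, n1=1, n2=0, n3=1, n4=0 [stuck-at-0], n5=1, n6=1 → 1 — eliminated
  n5 stuck-at-0: n0=0, n1=1, n2=0, n3=1, n4=0, n5=0 [stuck-at-0], n6=0 → 0 — matches
Only n5 stuck-at-0 reproduces the observed 0.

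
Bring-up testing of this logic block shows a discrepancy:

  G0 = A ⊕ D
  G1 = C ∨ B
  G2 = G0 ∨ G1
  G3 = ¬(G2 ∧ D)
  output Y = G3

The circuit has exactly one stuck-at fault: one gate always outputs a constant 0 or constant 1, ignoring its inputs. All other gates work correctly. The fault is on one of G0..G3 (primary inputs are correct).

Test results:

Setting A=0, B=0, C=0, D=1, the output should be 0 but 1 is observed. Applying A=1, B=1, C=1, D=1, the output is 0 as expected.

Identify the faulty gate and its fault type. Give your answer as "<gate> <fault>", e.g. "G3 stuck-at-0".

G0 stuck-at-0

Fault-free values for test 1 (A=0, B=0, C=0, D=1): G0=1, G1=0, G2=1, G3=0, giving Y=0. Observed 1.
Test 1: faults giving observed 1 are {G0 stuck-at-0, G2 stuck-at-0, G3 stuck-at-1}.
Test 2 (A=1, B=1, C=1, D=1): fault-free G0=0, G1=1, G2=1, G3=0 → 0; observed 0. Eliminates G2 stuck-at-0, G3 stuck-at-1.
Only G0 stuck-at-0 is consistent with every test.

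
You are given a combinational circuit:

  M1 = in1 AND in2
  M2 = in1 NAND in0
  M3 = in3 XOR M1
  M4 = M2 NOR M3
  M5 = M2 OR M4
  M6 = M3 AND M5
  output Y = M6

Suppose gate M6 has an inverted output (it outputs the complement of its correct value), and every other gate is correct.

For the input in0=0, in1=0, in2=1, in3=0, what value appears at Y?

1

Propagate with M6 forced: M1=0, M2=1, M3=0, M4=0, M5=1, M6=1 [inverted output].
So Y = 1. (Without the fault it would be 0.)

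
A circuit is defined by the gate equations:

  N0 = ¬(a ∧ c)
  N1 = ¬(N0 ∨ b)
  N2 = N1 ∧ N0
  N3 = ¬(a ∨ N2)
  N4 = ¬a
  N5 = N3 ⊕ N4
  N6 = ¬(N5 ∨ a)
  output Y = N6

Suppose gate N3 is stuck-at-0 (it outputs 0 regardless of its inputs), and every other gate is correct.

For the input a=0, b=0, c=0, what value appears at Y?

Propagate with N3 forced: N0=1, N1=0, N2=0, N3=0 [stuck-at-0], N4=1, N5=1, N6=0.
So Y = 0. (Without the fault it would be 1.)

0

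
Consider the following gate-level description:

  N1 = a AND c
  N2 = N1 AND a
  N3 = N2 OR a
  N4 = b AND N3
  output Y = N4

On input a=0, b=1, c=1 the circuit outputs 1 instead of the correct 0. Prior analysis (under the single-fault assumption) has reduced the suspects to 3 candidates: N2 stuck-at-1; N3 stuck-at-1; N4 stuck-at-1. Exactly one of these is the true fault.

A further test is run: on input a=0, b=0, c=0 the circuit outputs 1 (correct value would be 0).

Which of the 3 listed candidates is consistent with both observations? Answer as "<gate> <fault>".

Evaluate each candidate on input a=0, b=0, c=0:
  N2 stuck-at-1: N1=0, N2=1 [stuck-at-1], N3=1, N4=0 → 0 — eliminated
  N3 stuck-at-1: N1=0, N2=0, N3=1 [stuck-at-1], N4=0 → 0 — eliminated
  N4 stuck-at-1: N1=0, N2=0, N3=0, N4=1 [stuck-at-1] → 1 — matches
Only N4 stuck-at-1 reproduces the observed 1.

N4 stuck-at-1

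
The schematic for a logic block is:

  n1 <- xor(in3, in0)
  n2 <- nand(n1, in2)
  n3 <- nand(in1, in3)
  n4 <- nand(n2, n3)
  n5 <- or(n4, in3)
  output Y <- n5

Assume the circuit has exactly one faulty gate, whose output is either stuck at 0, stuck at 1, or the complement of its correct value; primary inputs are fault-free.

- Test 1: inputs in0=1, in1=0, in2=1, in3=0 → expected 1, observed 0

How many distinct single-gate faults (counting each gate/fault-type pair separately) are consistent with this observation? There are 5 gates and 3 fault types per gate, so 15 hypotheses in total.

Fault-free: n1=1, n2=0, n3=1, n4=1, n5=1 → 1. Observed 0.
  n1: stuck-at-0, inverted output ✓; others ✗
  n2: stuck-at-1, inverted output ✓; others ✗
  n3: none of the 3 fault types match ✗
  n4: stuck-at-0, inverted output ✓; others ✗
  n5: stuck-at-0, inverted output ✓; others ✗
Consistent faults: {n1 stuck-at-0, n1 inverted output, n2 stuck-at-1, n2 inverted output, n4 stuck-at-0, n4 inverted output, n5 stuck-at-0, n5 inverted output} — 8 in all.

8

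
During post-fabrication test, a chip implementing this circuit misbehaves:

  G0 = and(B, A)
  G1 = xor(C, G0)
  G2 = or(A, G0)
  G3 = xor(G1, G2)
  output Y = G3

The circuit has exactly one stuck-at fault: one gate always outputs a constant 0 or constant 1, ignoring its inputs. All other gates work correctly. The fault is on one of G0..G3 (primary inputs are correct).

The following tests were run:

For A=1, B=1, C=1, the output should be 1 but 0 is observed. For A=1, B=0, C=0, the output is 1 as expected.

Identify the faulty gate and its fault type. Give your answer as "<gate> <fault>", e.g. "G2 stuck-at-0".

Fault-free values for test 1 (A=1, B=1, C=1): G0=1, G1=0, G2=1, G3=1, giving Y=1. Observed 0.
Test 1: faults giving observed 0 are {G0 stuck-at-0, G1 stuck-at-1, G2 stuck-at-0, G3 stuck-at-0}.
Test 2 (A=1, B=0, C=0): fault-free G0=0, G1=0, G2=1, G3=1 → 1; observed 1. Eliminates G1 stuck-at-1, G2 stuck-at-0, G3 stuck-at-0.
Only G0 stuck-at-0 is consistent with every test.

G0 stuck-at-0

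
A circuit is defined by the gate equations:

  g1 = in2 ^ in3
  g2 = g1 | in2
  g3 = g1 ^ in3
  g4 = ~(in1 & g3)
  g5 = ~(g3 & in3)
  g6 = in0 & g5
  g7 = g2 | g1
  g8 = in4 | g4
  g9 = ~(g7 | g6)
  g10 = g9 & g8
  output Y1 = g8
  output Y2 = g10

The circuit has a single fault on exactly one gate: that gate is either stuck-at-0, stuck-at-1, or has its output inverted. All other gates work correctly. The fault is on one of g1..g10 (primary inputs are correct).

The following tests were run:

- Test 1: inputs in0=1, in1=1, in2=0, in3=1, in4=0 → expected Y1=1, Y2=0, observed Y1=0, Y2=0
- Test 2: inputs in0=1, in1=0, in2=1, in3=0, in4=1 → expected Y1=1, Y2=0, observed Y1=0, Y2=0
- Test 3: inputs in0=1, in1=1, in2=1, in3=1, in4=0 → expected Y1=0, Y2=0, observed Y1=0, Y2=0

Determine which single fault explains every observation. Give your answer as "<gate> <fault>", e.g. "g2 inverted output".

Fault-free values for test 1 (in0=1, in1=1, in2=0, in3=1, in4=0): g1=1, g2=1, g3=0, g4=1, g5=1, g6=1, g7=1, g8=1, g9=0, g10=0, giving Y1=1, Y2=0. Observed Y1=0, Y2=0.
Test 1: faults giving observed Y1=0, Y2=0 are {g1 stuck-at-0, g1 inverted output, g3 stuck-at-1, g3 inverted output, g4 stuck-at-0, g4 inverted output, g8 stuck-at-0, g8 inverted output}.
Test 2 (in0=1, in1=0, in2=1, in3=0, in4=1): fault-free g1=1, g2=1, g3=1, g4=1, g5=1, g6=1, g7=1, g8=1, g9=0, g10=0 → Y1=1, Y2=0; observed Y1=0, Y2=0. Eliminates g1 stuck-at-0, g1 inverted output, g3 stuck-at-1, g3 inverted output, g4 stuck-at-0, g4 inverted output.
Test 3 (in0=1, in1=1, in2=1, in3=1, in4=0): fault-free g1=0, g2=1, g3=1, g4=0, g5=0, g6=0, g7=1, g8=0, g9=0, g10=0 → Y1=0, Y2=0; observed Y1=0, Y2=0. Eliminates g8 inverted output.
Only g8 stuck-at-0 is consistent with every test.

g8 stuck-at-0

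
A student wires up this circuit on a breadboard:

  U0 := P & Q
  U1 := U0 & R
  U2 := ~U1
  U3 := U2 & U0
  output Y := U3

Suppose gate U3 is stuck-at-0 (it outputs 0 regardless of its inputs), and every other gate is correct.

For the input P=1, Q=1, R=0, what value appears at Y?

Propagate with U3 forced: U0=1, U1=0, U2=1, U3=0 [stuck-at-0].
So Y = 0. (Without the fault it would be 1.)

0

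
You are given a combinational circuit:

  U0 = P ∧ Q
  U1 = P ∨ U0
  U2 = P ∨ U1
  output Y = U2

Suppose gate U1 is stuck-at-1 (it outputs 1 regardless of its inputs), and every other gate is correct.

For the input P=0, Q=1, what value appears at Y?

Propagate with U1 forced: U0=0, U1=1 [stuck-at-1], U2=1.
So Y = 1. (Without the fault it would be 0.)

1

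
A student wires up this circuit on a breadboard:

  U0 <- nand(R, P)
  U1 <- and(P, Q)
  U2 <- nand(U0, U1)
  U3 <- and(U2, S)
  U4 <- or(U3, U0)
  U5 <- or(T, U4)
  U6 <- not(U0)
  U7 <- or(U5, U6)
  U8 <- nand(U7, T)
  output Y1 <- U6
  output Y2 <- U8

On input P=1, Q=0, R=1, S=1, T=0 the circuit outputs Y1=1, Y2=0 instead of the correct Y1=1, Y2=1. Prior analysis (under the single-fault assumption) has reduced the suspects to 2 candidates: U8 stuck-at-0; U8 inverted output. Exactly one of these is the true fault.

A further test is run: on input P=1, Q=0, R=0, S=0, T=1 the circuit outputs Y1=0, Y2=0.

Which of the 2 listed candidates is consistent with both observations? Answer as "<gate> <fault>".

U8 stuck-at-0

Evaluate each candidate on input P=1, Q=0, R=0, S=0, T=1:
  U8 stuck-at-0: U0=1, U1=0, U2=1, U3=0, U4=1, U5=1, U6=0, U7=1, U8=0 [stuck-at-0] → Y1=0, Y2=0 — matches
  U8 inverted output: U0=1, U1=0, U2=1, U3=0, U4=1, U5=1, U6=0, U7=1, U8=1 [inverted output] → Y1=0, Y2=1 — eliminated
Only U8 stuck-at-0 reproduces the observed Y1=0, Y2=0.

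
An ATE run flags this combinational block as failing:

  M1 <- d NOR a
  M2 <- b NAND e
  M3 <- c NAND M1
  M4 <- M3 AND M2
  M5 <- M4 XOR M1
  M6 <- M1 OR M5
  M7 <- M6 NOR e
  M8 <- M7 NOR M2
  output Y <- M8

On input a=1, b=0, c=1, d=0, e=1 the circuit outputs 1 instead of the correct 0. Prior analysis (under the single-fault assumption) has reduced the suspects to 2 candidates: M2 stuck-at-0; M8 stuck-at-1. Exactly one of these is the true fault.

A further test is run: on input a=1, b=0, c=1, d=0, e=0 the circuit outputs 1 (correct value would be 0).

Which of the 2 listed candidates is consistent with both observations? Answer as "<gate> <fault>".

M8 stuck-at-1

Evaluate each candidate on input a=1, b=0, c=1, d=0, e=0:
  M2 stuck-at-0: M1=0, M2=0 [stuck-at-0], M3=1, M4=0, M5=0, M6=0, M7=1, M8=0 → 0 — eliminated
  M8 stuck-at-1: M1=0, M2=1, M3=1, M4=1, M5=1, M6=1, M7=0, M8=1 [stuck-at-1] → 1 — matches
Only M8 stuck-at-1 reproduces the observed 1.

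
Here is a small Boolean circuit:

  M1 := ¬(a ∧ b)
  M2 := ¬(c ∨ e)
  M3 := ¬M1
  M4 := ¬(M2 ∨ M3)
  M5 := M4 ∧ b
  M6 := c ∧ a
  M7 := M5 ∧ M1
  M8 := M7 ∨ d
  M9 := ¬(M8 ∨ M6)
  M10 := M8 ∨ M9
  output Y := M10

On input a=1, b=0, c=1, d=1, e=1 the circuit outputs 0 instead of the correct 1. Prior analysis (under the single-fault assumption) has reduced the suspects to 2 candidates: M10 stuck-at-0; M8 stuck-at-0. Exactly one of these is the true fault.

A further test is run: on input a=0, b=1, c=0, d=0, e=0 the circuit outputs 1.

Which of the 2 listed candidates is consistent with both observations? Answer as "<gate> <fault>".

Evaluate each candidate on input a=0, b=1, c=0, d=0, e=0:
  M10 stuck-at-0: M1=1, M2=1, M3=0, M4=0, M5=0, M6=0, M7=0, M8=0, M9=1, M10=0 [stuck-at-0] → 0 — eliminated
  M8 stuck-at-0: M1=1, M2=1, M3=0, M4=0, M5=0, M6=0, M7=0, M8=0 [stuck-at-0], M9=1, M10=1 → 1 — matches
Only M8 stuck-at-0 reproduces the observed 1.

M8 stuck-at-0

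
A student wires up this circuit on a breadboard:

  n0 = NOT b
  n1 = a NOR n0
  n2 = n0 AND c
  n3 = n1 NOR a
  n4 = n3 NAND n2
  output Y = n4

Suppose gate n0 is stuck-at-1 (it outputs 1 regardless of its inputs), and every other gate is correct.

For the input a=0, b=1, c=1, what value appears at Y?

Propagate with n0 forced: n0=1 [stuck-at-1], n1=0, n2=1, n3=1, n4=0.
So Y = 0. (Without the fault it would be 1.)

0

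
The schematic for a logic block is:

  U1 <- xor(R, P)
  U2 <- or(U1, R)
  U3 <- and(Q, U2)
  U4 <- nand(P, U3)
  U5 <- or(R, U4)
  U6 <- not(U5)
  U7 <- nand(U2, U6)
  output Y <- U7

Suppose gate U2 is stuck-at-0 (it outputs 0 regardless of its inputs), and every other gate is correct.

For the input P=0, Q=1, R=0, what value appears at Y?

1

Propagate with U2 forced: U1=0, U2=0 [stuck-at-0], U3=0, U4=1, U5=1, U6=0, U7=1.
So Y = 1. (Same as the fault-free value — the fault is masked on this input.)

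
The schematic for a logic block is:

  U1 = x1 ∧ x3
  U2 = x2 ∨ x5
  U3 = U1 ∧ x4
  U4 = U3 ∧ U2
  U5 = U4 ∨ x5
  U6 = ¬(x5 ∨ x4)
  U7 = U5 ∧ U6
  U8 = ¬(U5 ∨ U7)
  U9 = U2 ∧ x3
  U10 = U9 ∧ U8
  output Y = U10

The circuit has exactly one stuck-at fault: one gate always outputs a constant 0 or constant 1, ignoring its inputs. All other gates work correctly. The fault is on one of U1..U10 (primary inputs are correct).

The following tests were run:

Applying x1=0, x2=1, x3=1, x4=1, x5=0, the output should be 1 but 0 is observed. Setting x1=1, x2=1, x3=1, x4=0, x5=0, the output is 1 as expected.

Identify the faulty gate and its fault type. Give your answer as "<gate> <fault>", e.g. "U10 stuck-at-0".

U1 stuck-at-1

Fault-free values for test 1 (x1=0, x2=1, x3=1, x4=1, x5=0): U1=0, U2=1, U3=0, U4=0, U5=0, U6=0, U7=0, U8=1, U9=1, U10=1, giving Y=1. Observed 0.
Test 1: faults giving observed 0 are {U1 stuck-at-1, U2 stuck-at-0, U3 stuck-at-1, U4 stuck-at-1, U5 stuck-at-1, U7 stuck-at-1, U8 stuck-at-0, U9 stuck-at-0, U10 stuck-at-0}.
Test 2 (x1=1, x2=1, x3=1, x4=0, x5=0): fault-free U1=1, U2=1, U3=0, U4=0, U5=0, U6=1, U7=0, U8=1, U9=1, U10=1 → 1; observed 1. Eliminates U2 stuck-at-0, U3 stuck-at-1, U4 stuck-at-1, U5 stuck-at-1, U7 stuck-at-1, U8 stuck-at-0, U9 stuck-at-0, U10 stuck-at-0.
Only U1 stuck-at-1 is consistent with every test.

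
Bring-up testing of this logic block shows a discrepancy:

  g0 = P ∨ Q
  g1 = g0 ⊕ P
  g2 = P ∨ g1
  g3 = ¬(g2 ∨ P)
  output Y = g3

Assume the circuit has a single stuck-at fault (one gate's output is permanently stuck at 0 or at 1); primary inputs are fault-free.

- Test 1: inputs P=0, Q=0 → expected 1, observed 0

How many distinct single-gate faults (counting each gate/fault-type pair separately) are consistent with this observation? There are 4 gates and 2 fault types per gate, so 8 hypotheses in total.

4

Fault-free: g0=0, g1=0, g2=0, g3=1 → 1. Observed 0.
  g0 stuck-at-0: output 1 ✗
  g0 stuck-at-1: output 0 ✓
  g1 stuck-at-0: output 1 ✗
  g1 stuck-at-1: output 0 ✓
  g2 stuck-at-0: output 1 ✗
  g2 stuck-at-1: output 0 ✓
  g3 stuck-at-0: output 0 ✓
  g3 stuck-at-1: output 1 ✗
Consistent faults: {g0 stuck-at-1, g1 stuck-at-1, g2 stuck-at-1, g3 stuck-at-0} — 4 in all.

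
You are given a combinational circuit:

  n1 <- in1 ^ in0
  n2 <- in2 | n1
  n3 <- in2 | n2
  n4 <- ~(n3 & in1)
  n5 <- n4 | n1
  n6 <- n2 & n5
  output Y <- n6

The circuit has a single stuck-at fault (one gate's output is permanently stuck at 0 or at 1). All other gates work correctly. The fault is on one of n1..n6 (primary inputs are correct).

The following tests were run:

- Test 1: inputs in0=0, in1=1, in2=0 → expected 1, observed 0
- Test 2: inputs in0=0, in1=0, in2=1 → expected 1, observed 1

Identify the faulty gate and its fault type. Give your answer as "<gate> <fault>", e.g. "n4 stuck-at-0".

Fault-free values for test 1 (in0=0, in1=1, in2=0): n1=1, n2=1, n3=1, n4=0, n5=1, n6=1, giving Y=1. Observed 0.
Test 1: faults giving observed 0 are {n1 stuck-at-0, n2 stuck-at-0, n5 stuck-at-0, n6 stuck-at-0}.
Test 2 (in0=0, in1=0, in2=1): fault-free n1=0, n2=1, n3=1, n4=1, n5=1, n6=1 → 1; observed 1. Eliminates n2 stuck-at-0, n5 stuck-at-0, n6 stuck-at-0.
Only n1 stuck-at-0 is consistent with every test.

n1 stuck-at-0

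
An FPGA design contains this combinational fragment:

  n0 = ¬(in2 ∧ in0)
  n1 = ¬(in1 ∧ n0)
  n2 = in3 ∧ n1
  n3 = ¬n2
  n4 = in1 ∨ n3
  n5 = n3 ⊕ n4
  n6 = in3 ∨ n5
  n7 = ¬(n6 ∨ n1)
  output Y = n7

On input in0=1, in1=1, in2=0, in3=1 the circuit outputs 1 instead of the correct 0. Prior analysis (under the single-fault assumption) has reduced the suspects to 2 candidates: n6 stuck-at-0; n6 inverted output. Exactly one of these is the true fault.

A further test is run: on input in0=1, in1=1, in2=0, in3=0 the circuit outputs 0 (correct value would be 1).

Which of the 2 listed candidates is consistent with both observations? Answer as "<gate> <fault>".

Evaluate each candidate on input in0=1, in1=1, in2=0, in3=0:
  n6 stuck-at-0: n0=1, n1=0, n2=0, n3=1, n4=1, n5=0, n6=0 [stuck-at-0], n7=1 → 1 — eliminated
  n6 inverted output: n0=1, n1=0, n2=0, n3=1, n4=1, n5=0, n6=1 [inverted output], n7=0 → 0 — matches
Only n6 inverted output reproduces the observed 0.

n6 inverted output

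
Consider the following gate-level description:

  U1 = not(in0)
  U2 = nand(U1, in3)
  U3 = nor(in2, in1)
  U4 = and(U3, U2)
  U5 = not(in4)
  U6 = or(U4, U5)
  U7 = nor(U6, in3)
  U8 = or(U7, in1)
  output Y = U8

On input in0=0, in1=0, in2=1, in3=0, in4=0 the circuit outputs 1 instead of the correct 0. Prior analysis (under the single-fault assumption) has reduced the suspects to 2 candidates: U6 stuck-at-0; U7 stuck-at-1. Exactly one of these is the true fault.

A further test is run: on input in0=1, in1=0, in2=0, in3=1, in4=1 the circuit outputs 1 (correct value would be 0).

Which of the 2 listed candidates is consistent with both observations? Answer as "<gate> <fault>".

Evaluate each candidate on input in0=1, in1=0, in2=0, in3=1, in4=1:
  U6 stuck-at-0: U1=0, U2=1, U3=1, U4=1, U5=0, U6=0 [stuck-at-0], U7=0, U8=0 → 0 — eliminated
  U7 stuck-at-1: U1=0, U2=1, U3=1, U4=1, U5=0, U6=1, U7=1 [stuck-at-1], U8=1 → 1 — matches
Only U7 stuck-at-1 reproduces the observed 1.

U7 stuck-at-1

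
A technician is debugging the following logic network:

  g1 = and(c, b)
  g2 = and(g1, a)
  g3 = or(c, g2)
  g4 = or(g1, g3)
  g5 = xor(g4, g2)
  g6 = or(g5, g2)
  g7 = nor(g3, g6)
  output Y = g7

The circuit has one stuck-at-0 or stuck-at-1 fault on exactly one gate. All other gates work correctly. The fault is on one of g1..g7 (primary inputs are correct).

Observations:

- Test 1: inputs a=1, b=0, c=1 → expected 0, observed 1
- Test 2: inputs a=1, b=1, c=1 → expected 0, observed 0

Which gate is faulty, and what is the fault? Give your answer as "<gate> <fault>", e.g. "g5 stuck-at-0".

Fault-free values for test 1 (a=1, b=0, c=1): g1=0, g2=0, g3=1, g4=1, g5=1, g6=1, g7=0, giving Y=0. Observed 1.
Test 1: faults giving observed 1 are {g3 stuck-at-0, g7 stuck-at-1}.
Test 2 (a=1, b=1, c=1): fault-free g1=1, g2=1, g3=1, g4=1, g5=0, g6=1, g7=0 → 0; observed 0. Eliminates g7 stuck-at-1.
Only g3 stuck-at-0 is consistent with every test.

g3 stuck-at-0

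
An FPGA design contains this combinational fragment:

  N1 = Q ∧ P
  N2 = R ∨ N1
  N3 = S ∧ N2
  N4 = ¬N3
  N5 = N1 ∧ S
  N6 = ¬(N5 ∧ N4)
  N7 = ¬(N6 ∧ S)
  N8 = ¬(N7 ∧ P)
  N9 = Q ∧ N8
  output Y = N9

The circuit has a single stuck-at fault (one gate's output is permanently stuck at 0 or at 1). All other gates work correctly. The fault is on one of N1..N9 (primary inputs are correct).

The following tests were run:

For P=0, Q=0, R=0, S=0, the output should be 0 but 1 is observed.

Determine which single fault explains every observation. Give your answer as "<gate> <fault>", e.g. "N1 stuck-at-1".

N9 stuck-at-1

Fault-free values for test 1 (P=0, Q=0, R=0, S=0): N1=0, N2=0, N3=0, N4=1, N5=0, N6=1, N7=1, N8=1, N9=0, giving Y=0. Observed 1.
Test 1: faults giving observed 1 are {N9 stuck-at-1}.
Only N9 stuck-at-1 is consistent with every test.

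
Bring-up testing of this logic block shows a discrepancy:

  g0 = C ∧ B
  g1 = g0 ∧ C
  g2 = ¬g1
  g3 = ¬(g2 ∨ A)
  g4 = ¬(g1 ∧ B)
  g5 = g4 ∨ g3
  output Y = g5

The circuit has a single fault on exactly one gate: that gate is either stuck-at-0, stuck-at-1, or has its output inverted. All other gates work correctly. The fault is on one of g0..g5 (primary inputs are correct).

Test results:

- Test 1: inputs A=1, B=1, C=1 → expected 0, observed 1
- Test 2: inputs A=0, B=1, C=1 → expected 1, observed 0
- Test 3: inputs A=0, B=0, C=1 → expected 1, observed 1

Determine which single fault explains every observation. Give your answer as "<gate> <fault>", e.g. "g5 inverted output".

g3 inverted output

Fault-free values for test 1 (A=1, B=1, C=1): g0=1, g1=1, g2=0, g3=0, g4=0, g5=0, giving Y=0. Observed 1.
Test 1: faults giving observed 1 are {g0 stuck-at-0, g0 inverted output, g1 stuck-at-0, g1 inverted output, g3 stuck-at-1, g3 inverted output, g4 stuck-at-1, g4 inverted output, g5 stuck-at-1, g5 inverted output}.
Test 2 (A=0, B=1, C=1): fault-free g0=1, g1=1, g2=0, g3=1, g4=0, g5=1 → 1; observed 0. Eliminates g0 stuck-at-0, g0 inverted output, g1 stuck-at-0, g1 inverted output, g3 stuck-at-1, g4 stuck-at-1, g4 inverted output, g5 stuck-at-1.
Test 3 (A=0, B=0, C=1): fault-free g0=0, g1=0, g2=1, g3=0, g4=1, g5=1 → 1; observed 1. Eliminates g5 inverted output.
Only g3 inverted output is consistent with every test.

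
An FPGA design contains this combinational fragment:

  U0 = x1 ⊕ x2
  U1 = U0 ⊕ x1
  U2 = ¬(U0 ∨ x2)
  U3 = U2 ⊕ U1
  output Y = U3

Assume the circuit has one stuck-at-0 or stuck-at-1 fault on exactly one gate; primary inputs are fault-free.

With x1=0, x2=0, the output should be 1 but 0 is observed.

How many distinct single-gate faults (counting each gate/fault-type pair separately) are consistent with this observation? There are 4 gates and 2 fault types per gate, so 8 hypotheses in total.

Fault-free: U0=0, U1=0, U2=1, U3=1 → 1. Observed 0.
  U0 stuck-at-0: output 1 ✗
  U0 stuck-at-1: output 1 ✗
  U1 stuck-at-0: output 1 ✗
  U1 stuck-at-1: output 0 ✓
  U2 stuck-at-0: output 0 ✓
  U2 stuck-at-1: output 1 ✗
  U3 stuck-at-0: output 0 ✓
  U3 stuck-at-1: output 1 ✗
Consistent faults: {U1 stuck-at-1, U2 stuck-at-0, U3 stuck-at-0} — 3 in all.

3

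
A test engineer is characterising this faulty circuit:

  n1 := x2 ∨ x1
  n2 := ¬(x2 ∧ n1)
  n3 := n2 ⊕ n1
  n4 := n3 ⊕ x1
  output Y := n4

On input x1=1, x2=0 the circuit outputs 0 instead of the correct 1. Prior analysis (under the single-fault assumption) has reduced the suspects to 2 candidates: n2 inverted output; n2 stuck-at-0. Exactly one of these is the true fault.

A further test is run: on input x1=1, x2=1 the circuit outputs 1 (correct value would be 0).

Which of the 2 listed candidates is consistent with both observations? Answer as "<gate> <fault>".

Evaluate each candidate on input x1=1, x2=1:
  n2 inverted output: n1=1, n2=1 [inverted output], n3=0, n4=1 → 1 — matches
  n2 stuck-at-0: n1=1, n2=0 [stuck-at-0], n3=1, n4=0 → 0 — eliminated
Only n2 inverted output reproduces the observed 1.

n2 inverted output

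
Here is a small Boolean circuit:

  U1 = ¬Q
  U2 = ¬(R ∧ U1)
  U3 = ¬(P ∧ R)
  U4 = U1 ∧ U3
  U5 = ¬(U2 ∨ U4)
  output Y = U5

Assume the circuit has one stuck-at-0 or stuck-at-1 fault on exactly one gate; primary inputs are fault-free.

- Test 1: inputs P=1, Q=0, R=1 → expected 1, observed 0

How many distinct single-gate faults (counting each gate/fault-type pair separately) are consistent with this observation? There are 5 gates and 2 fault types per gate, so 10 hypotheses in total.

5

Fault-free: U1=1, U2=0, U3=0, U4=0, U5=1 → 1. Observed 0.
  U1 stuck-at-0: output 0 ✓
  U1 stuck-at-1: output 1 ✗
  U2 stuck-at-0: output 1 ✗
  U2 stuck-at-1: output 0 ✓
  U3 stuck-at-0: output 1 ✗
  U3 stuck-at-1: output 0 ✓
  U4 stuck-at-0: output 1 ✗
  U4 stuck-at-1: output 0 ✓
  U5 stuck-at-0: output 0 ✓
  U5 stuck-at-1: output 1 ✗
Consistent faults: {U1 stuck-at-0, U2 stuck-at-1, U3 stuck-at-1, U4 stuck-at-1, U5 stuck-at-0} — 5 in all.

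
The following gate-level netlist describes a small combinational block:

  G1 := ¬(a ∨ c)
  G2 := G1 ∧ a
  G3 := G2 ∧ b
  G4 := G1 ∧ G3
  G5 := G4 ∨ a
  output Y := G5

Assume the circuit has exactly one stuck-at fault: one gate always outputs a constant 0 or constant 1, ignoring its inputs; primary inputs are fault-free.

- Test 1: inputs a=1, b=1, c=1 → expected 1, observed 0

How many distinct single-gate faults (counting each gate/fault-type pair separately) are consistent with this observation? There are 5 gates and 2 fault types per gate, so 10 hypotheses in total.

1

Fault-free: G1=0, G2=0, G3=0, G4=0, G5=1 → 1. Observed 0.
  G1 stuck-at-0: output 1 ✗
  G1 stuck-at-1: output 1 ✗
  G2 stuck-at-0: output 1 ✗
  G2 stuck-at-1: output 1 ✗
  G3 stuck-at-0: output 1 ✗
  G3 stuck-at-1: output 1 ✗
  G4 stuck-at-0: output 1 ✗
  G4 stuck-at-1: output 1 ✗
  G5 stuck-at-0: output 0 ✓
  G5 stuck-at-1: output 1 ✗
Consistent faults: {G5 stuck-at-0} — 1 in all.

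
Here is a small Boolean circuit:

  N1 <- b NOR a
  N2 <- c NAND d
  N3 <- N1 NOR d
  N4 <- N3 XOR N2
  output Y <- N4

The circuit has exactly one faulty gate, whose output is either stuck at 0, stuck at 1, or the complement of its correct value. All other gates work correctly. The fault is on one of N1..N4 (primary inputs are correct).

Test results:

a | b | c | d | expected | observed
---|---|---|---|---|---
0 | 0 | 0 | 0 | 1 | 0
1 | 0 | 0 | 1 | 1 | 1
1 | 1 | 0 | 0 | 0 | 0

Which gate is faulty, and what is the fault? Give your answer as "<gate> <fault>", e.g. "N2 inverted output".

N1 stuck-at-0

Fault-free values for test 1 (a=0, b=0, c=0, d=0): N1=1, N2=1, N3=0, N4=1, giving Y=1. Observed 0.
Test 1: faults giving observed 0 are {N1 stuck-at-0, N1 inverted output, N2 stuck-at-0, N2 inverted output, N3 stuck-at-1, N3 inverted output, N4 stuck-at-0, N4 inverted output}.
Test 2 (a=1, b=0, c=0, d=1): fault-free N1=0, N2=1, N3=0, N4=1 → 1; observed 1. Eliminates N2 stuck-at-0, N2 inverted output, N3 stuck-at-1, N3 inverted output, N4 stuck-at-0, N4 inverted output.
Test 3 (a=1, b=1, c=0, d=0): fault-free N1=0, N2=1, N3=1, N4=0 → 0; observed 0. Eliminates N1 inverted output.
Only N1 stuck-at-0 is consistent with every test.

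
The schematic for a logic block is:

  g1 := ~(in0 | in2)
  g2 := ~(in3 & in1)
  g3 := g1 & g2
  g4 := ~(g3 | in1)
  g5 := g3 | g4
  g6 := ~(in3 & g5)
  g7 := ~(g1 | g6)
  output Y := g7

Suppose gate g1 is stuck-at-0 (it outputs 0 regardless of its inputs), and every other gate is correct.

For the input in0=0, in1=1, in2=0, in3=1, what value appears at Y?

0

Propagate with g1 forced: g1=0 [stuck-at-0], g2=0, g3=0, g4=0, g5=0, g6=1, g7=0.
So Y = 0. (Same as the fault-free value — the fault is masked on this input.)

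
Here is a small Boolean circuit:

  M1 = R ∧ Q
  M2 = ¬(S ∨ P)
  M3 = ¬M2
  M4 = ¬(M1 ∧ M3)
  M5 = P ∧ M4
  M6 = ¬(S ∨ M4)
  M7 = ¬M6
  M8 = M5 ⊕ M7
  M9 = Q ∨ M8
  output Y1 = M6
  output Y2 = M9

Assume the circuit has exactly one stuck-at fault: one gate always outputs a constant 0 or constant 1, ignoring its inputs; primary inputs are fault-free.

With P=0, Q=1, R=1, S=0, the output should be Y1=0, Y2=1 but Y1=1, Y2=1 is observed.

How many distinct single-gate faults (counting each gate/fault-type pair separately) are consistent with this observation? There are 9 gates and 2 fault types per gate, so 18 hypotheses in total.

4

Fault-free: M1=1, M2=1, M3=0, M4=1, M5=0, M6=0, M7=1, M8=1, M9=1 → Y1=0, Y2=1. Observed Y1=1, Y2=1.
  M1: none of the 2 fault types match ✗
  M2: stuck-at-0 ✓; others ✗
  M3: stuck-at-1 ✓; others ✗
  M4: stuck-at-0 ✓; others ✗
  M5: none of the 2 fault types match ✗
  M6: stuck-at-1 ✓; others ✗
  M7: none of the 2 fault types match ✗
  M8: none of the 2 fault types match ✗
  M9: none of the 2 fault types match ✗
Consistent faults: {M2 stuck-at-0, M3 stuck-at-1, M4 stuck-at-0, M6 stuck-at-1} — 4 in all.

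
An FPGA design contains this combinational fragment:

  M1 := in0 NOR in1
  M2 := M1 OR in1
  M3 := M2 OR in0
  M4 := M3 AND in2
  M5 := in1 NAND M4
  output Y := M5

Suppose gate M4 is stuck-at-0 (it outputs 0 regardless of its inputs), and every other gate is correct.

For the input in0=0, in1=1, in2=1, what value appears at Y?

1

Propagate with M4 forced: M1=0, M2=1, M3=1, M4=0 [stuck-at-0], M5=1.
So Y = 1. (Without the fault it would be 0.)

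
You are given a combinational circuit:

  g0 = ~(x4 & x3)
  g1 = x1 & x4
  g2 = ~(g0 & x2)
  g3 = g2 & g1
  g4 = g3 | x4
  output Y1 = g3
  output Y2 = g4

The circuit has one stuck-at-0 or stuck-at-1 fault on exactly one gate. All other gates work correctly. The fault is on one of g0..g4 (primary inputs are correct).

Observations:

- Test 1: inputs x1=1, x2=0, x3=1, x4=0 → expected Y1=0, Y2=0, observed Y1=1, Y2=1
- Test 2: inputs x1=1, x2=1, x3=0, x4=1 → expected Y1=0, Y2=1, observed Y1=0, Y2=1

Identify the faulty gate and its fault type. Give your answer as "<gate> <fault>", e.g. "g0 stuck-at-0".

g1 stuck-at-1

Fault-free values for test 1 (x1=1, x2=0, x3=1, x4=0): g0=1, g1=0, g2=1, g3=0, g4=0, giving Y1=0, Y2=0. Observed Y1=1, Y2=1.
Test 1: faults giving observed Y1=1, Y2=1 are {g1 stuck-at-1, g3 stuck-at-1}.
Test 2 (x1=1, x2=1, x3=0, x4=1): fault-free g0=1, g1=1, g2=0, g3=0, g4=1 → Y1=0, Y2=1; observed Y1=0, Y2=1. Eliminates g3 stuck-at-1.
Only g1 stuck-at-1 is consistent with every test.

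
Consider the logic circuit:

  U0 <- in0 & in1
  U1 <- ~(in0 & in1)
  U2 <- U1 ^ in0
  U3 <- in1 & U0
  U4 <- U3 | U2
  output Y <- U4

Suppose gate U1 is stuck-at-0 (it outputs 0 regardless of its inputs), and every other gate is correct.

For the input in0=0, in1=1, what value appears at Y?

Propagate with U1 forced: U0=0, U1=0 [stuck-at-0], U2=0, U3=0, U4=0.
So Y = 0. (Without the fault it would be 1.)

0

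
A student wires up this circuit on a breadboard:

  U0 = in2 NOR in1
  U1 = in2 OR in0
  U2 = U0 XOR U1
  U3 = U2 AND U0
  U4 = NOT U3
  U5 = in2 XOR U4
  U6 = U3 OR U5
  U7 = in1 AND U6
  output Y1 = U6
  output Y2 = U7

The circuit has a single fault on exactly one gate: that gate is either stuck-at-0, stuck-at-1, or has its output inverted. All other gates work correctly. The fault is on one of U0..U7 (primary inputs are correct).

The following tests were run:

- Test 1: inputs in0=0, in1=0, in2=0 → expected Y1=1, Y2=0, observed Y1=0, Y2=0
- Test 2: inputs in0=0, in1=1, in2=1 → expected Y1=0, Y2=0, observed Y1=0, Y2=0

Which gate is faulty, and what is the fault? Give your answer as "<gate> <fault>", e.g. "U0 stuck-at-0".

U6 stuck-at-0

Fault-free values for test 1 (in0=0, in1=0, in2=0): U0=1, U1=0, U2=1, U3=1, U4=0, U5=0, U6=1, U7=0, giving Y1=1, Y2=0. Observed Y1=0, Y2=0.
Test 1: faults giving observed Y1=0, Y2=0 are {U6 stuck-at-0, U6 inverted output}.
Test 2 (in0=0, in1=1, in2=1): fault-free U0=0, U1=1, U2=1, U3=0, U4=1, U5=0, U6=0, U7=0 → Y1=0, Y2=0; observed Y1=0, Y2=0. Eliminates U6 inverted output.
Only U6 stuck-at-0 is consistent with every test.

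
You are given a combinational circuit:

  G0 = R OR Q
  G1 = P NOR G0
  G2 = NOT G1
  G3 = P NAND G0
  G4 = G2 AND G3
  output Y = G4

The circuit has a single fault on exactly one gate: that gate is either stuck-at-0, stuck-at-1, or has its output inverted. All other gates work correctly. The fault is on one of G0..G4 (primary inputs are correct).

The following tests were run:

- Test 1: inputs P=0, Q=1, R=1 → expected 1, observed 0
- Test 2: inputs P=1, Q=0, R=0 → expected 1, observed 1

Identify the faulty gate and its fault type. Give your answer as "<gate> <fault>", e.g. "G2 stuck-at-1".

G0 stuck-at-0

Fault-free values for test 1 (P=0, Q=1, R=1): G0=1, G1=0, G2=1, G3=1, G4=1, giving Y=1. Observed 0.
Test 1: faults giving observed 0 are {G0 stuck-at-0, G0 inverted output, G1 stuck-at-1, G1 inverted output, G2 stuck-at-0, G2 inverted output, G3 stuck-at-0, G3 inverted output, G4 stuck-at-0, G4 inverted output}.
Test 2 (P=1, Q=0, R=0): fault-free G0=0, G1=0, G2=1, G3=1, G4=1 → 1; observed 1. Eliminates G0 inverted output, G1 stuck-at-1, G1 inverted output, G2 stuck-at-0, G2 inverted output, G3 stuck-at-0, G3 inverted output, G4 stuck-at-0, G4 inverted output.
Only G0 stuck-at-0 is consistent with every test.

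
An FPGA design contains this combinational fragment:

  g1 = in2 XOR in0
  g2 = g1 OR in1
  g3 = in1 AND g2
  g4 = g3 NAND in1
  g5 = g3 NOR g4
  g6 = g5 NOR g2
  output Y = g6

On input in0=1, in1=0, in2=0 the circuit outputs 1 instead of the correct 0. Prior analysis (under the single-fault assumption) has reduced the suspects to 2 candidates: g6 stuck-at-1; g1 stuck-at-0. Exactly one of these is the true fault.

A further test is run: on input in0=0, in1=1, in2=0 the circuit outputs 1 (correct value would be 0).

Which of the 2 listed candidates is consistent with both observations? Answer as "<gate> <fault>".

Evaluate each candidate on input in0=0, in1=1, in2=0:
  g6 stuck-at-1: g1=0, g2=1, g3=1, g4=0, g5=0, g6=1 [stuck-at-1] → 1 — matches
  g1 stuck-at-0: g1=0 [stuck-at-0], g2=1, g3=1, g4=0, g5=0, g6=0 → 0 — eliminated
Only g6 stuck-at-1 reproduces the observed 1.

g6 stuck-at-1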